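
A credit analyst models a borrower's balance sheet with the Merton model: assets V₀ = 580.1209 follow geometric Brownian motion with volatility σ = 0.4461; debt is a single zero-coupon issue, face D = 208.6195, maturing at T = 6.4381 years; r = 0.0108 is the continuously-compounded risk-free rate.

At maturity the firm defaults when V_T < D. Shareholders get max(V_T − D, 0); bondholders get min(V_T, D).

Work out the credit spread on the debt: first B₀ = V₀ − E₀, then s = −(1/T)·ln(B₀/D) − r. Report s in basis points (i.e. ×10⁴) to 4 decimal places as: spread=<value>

Apply the equity-as-call identities (strike 208.6195, horizon 6.4381 years):
d₁ = [ln(V₀/D) + (r + σ²/2)T] / (σ√T)
   = [ln(580.1209/208.6195) + (0.0108 + 0.5·0.4461²)·6.4381] / (0.4461·√6.4381)
   = [1.022725 + 0.710139] / 1.131908 = 1.530923
d₂ = d₁ − σ√T = 1.530923 − 1.131908 = 0.399015
N(d₁) = 0.937106,  N(d₂) = 0.655059,  e^(−rT) = 0.932831
E₀ = V₀·N(d₁) − D·e^(−rT)·N(d₂)
   = 580.1209·0.937106 − 208.6195·0.932831·0.655059 = 416.155796
B₀ = V₀ − E₀ = 580.1209 − 416.155796 = 163.965104
spread = −(1/T)·ln(B₀/D) − r = −(1/6.4381)·ln(163.965104/208.6195) − 0.0108 = 0.02661141
in basis points: 0.02661141 × 10⁴ = 266.1141 bp

spread=266.1141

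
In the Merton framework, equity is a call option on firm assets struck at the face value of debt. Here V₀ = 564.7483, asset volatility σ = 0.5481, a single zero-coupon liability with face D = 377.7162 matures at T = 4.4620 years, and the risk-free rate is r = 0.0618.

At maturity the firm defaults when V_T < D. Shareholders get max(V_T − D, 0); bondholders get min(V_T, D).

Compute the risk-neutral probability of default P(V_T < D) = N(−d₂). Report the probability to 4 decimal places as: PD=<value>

Apply the equity-as-call identities (strike 377.7162, horizon 4.4620 years):
d₁ = [ln(V₀/D) + (r + σ²/2)T] / (σ√T)
   = [ln(564.7483/377.7162) + (0.0618 + 0.5·0.5481²)·4.4620] / (0.5481·√4.4620)
   = [0.402237 + 0.945974] / 1.157776 = 1.164484
d₂ = d₁ − σ√T = 1.164484 − 1.157776 = 0.006708
risk-neutral PD = N(−d₂) = N(-0.006708) = 0.497324

PD=0.4973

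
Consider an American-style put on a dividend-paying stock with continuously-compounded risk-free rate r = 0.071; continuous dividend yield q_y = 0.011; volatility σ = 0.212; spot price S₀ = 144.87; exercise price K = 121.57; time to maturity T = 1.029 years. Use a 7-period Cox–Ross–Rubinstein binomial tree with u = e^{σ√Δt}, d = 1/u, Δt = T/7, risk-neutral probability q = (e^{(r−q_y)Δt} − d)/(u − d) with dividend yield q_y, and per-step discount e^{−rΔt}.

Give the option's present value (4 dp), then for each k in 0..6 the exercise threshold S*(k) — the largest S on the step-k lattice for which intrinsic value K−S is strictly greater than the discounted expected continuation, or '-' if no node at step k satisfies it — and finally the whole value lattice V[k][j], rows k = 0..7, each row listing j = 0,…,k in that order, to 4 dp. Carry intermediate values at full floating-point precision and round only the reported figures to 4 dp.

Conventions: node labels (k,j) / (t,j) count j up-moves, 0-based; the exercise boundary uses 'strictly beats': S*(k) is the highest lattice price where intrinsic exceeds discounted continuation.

price = 2.1646
boundary = - - - - 104.6591 96.4888 104.6591
tree:
2.1646
3.7831 0.7953
6.4483 1.5329 0.1676
10.6525 2.9079 0.3636 0.0000
16.9109 5.4031 0.7887 0.0000 0.0000
25.0812 9.7580 1.7108 0.0000 0.0000 0.0000
32.6138 16.9109 3.7107 0.0000 0.0000 0.0000 0.0000
39.5582 25.0812 8.0487 0.0000 0.0000 0.0000 0.0000 0.0000

params: Δt=0.14700 u=1.08468 d=0.92193 q=0.53413 e^(-rΔt)=0.98962
t_7 payoffs: 39.5582 25.0812 8.0487 0.0000 0.0000 0.0000 0.0000 0.0000
t_6: node(6,0) S=88.9562 payoff=32.6138 vs cont=31.4953 → 32.6138 [stop]  node(6,1) S=104.6591 payoff=16.9109 vs cont=15.8177 → 16.9109 [stop]  node(6,2) S=123.1339 payoff=0.0000 vs cont=3.7107 → 3.7107 [wait]  node(6,3) S=144.8700 payoff=0.0000 vs cont=0.0000 → 0.0000 [wait]  node(6,4) S=170.4430 payoff=0.0000 vs cont=0.0000 → 0.0000 [wait]  node(6,5) S=200.5302 payoff=0.0000 vs cont=0.0000 → 0.0000 [wait]  node(6,6) S=235.9285 payoff=0.0000 vs cont=0.0000 → 0.0000 [wait]  ⇒ S*(6)=104.6591
t_5: node(5,0) S=96.4888 payoff=25.0812 vs cont=23.9749 → 25.0812 [stop]  node(5,1) S=113.5213 payoff=8.0487 vs cont=9.7580 → 9.7580 [wait]  node(5,2) S=133.5605 payoff=0.0000 vs cont=1.7108 → 1.7108 [wait]  node(5,3) S=157.1371 payoff=0.0000 vs cont=0.0000 → 0.0000 [wait]  node(5,4) S=184.8755 payoff=0.0000 vs cont=0.0000 → 0.0000 [wait]  node(5,5) S=217.5105 payoff=0.0000 vs cont=0.0000 → 0.0000 [wait]  ⇒ S*(5)=96.4888
t_4: node(4,0) S=104.6591 payoff=16.9109 vs cont=16.7212 → 16.9109 [stop]  node(4,1) S=123.1339 payoff=0.0000 vs cont=5.4031 → 5.4031 [wait]  node(4,2) S=144.8700 payoff=0.0000 vs cont=0.7887 → 0.7887 [wait]  node(4,3) S=170.4430 payoff=0.0000 vs cont=0.0000 → 0.0000 [wait]  node(4,4) S=200.5302 payoff=0.0000 vs cont=0.0000 → 0.0000 [wait]  ⇒ S*(4)=104.6591
t_3: node(3,0) S=113.5213 payoff=8.0487 vs cont=10.6525 → 10.6525 [wait]  node(3,1) S=133.5605 payoff=0.0000 vs cont=2.9079 → 2.9079 [wait]  node(3,2) S=157.1371 payoff=0.0000 vs cont=0.3636 → 0.3636 [wait]  node(3,3) S=184.8755 payoff=0.0000 vs cont=0.0000 → 0.0000 [wait]  ⇒ S*(3)=-
t_2: node(2,0) S=123.1339 payoff=0.0000 vs cont=6.4483 → 6.4483 [wait]  node(2,1) S=144.8700 payoff=0.0000 vs cont=1.5329 → 1.5329 [wait]  node(2,2) S=170.4430 payoff=0.0000 vs cont=0.1676 → 0.1676 [wait]  ⇒ S*(2)=-
t_1: node(1,0) S=133.5605 payoff=0.0000 vs cont=3.7831 → 3.7831 [wait]  node(1,1) S=157.1371 payoff=0.0000 vs cont=0.7953 → 0.7953 [wait]  ⇒ S*(1)=-
t_0: node(0,0) S=144.8700 payoff=0.0000 vs cont=2.1646 → 2.1646 [wait]  ⇒ S*(0)=-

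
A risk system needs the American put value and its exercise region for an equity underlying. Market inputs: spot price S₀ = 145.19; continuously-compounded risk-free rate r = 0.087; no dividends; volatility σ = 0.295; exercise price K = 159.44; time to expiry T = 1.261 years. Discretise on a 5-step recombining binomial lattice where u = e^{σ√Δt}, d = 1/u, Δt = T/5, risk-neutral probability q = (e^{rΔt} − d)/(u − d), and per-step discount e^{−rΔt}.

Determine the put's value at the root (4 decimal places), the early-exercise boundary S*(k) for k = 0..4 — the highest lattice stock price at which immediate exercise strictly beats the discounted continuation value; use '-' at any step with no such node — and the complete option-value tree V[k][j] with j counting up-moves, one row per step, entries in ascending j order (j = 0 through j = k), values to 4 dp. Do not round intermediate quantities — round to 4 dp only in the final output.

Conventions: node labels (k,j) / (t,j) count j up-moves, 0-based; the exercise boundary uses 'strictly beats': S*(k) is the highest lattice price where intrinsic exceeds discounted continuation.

price = 20.9274
boundary = - 125.1979 107.9586 125.1979 107.9586
tree:
20.9274
34.2421 10.3400
51.4814 19.1740 3.1692
66.3469 34.2421 7.0062 0.0000
79.1654 51.4814 15.4890 0.0000 0.0000
90.2189 66.3469 34.2421 0.0000 0.0000 0.0000

Δt=0.25220, u=1.15968, d=0.86230, q=0.53763, disc=e^(-rΔt)=0.97830
k=5 terminal: V=max(K-S,0) → 90.2189 66.3469 34.2421 0.0000 0.0000 0.0000
k=4: j=0 S=80.2746 intr=79.1654 cont=75.7052 V=79.1654[EX]; j=1 S=107.9586 intr=51.4814 cont=48.0211 V=51.4814[EX]; j=2 S=145.1900 intr=14.2500 cont=15.4890 V=15.4890[hold]; j=3 S=195.2612 intr=0.0000 cont=0.0000 V=0.0000[hold]; j=4 S=262.6004 intr=0.0000 cont=0.0000 V=0.0000[hold]  S*(4)=107.9586
k=3: j=0 S=93.0931 intr=66.3469 cont=62.8866 V=66.3469[EX]; j=1 S=125.1979 intr=34.2421 cont=31.4335 V=34.2421[EX]; j=2 S=168.3745 intr=0.0000 cont=7.0062 V=7.0062[hold]; j=3 S=226.4413 intr=0.0000 cont=0.0000 V=0.0000[hold]  S*(3)=125.1979
k=2: j=0 S=107.9586 intr=51.4814 cont=48.0211 V=51.4814[EX]; j=1 S=145.1900 intr=14.2500 cont=19.1740 V=19.1740[hold]; j=2 S=195.2612 intr=0.0000 cont=3.1692 V=3.1692[hold]  S*(2)=107.9586
k=1: j=0 S=125.1979 intr=34.2421 cont=33.3717 V=34.2421[EX]; j=1 S=168.3745 intr=0.0000 cont=10.3400 V=10.3400[hold]  S*(1)=125.1979
k=0: j=0 S=145.1900 intr=14.2500 cont=20.9274 V=20.9274[hold]  S*(0)=-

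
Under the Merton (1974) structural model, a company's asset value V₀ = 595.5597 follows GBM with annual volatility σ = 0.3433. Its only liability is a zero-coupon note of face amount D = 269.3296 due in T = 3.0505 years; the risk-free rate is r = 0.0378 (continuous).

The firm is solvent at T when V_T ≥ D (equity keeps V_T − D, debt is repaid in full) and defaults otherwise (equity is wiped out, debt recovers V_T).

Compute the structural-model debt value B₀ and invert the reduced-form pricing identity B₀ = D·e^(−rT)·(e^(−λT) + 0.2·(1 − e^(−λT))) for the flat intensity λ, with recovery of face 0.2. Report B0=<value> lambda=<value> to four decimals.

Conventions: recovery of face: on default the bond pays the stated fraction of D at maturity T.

B0=233.7948 lambda=0.0108

Apply the equity-as-call identities (strike 269.3296, horizon 3.0505 years):
d₁ = [ln(V₀/D) + (r + σ²/2)T] / (σ√T)
   = [ln(595.5597/269.3296) + (0.0378 + 0.5·0.3433²)·3.0505] / (0.3433·√3.0505)
   = [0.793566 + 0.295067] / 0.599597 = 1.815608
d₂ = d₁ − σ√T = 1.815608 − 0.599597 = 1.216011
N(d₁) = 0.965285,  N(d₂) = 0.888010,  e^(−rT) = 0.891091
E₀ = V₀·N(d₁) − D·e^(−rT)·N(d₂)
   = 595.5597·0.965285 − 269.3296·0.891091·0.888010 = 361.764907
B₀ = V₀ − E₀ = 595.5597 − 361.764907 = 233.794793
e^(−λT) = (B₀·e^(rT)/D − 0.2)/(1 − 0.2) = (233.7948·1.122220/269.3296 − 0.2)/0.8 = 0.96769576
λ = −ln(0.96769576)/3.0505 = 0.010765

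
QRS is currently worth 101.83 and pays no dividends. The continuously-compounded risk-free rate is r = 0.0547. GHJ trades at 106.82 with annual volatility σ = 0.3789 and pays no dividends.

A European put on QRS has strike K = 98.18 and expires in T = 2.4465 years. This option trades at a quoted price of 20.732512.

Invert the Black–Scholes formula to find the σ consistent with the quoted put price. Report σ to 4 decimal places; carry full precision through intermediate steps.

sigma = 0.4908

At σ = 0.4908 the Black–Scholes value reproduces the quote:
σ√T = 0.4908·√2.4465 = 0.767675
d₁ = (ln(S/K) + (r+σ²/2)T) / (σ√T) = (ln(101.83/98.18) + (0.0547+0.4908²/2)·2.4465) / 0.767675 = (0.036502 + 0.428486) / 0.767675 = 0.605710
d₂ = d₁ − σ√T = 0.605710 − 0.767675 = -0.161965
e^{−rT} = 0.874744
N(−d₁) = 0.272354,  N(−d₂) = 0.564333
V = K·e^{−rT}·N(−d₂) − S·N(−d₁) = 48.466298 − 27.733786 = 20.732512 (equal to the quote); since ∂V/∂σ > 0 for all σ, the implied volatility is unique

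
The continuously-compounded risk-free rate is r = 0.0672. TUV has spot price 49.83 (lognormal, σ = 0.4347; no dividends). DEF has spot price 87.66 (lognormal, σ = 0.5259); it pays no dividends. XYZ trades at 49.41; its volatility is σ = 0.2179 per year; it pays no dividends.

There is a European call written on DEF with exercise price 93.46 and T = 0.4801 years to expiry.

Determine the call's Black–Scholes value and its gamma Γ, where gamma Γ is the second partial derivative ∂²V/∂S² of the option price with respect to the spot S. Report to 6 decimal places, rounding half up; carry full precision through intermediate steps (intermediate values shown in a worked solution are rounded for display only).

σ√T = 0.5259·√0.4801 = 0.364392
d₁ = (ln(S/K) + (r+σ²/2)T) / (σ√T) = (ln(87.66/93.46) + (0.0672+0.5259²/2)·0.4801) / 0.364392 = (-0.064068 + 0.098654) / 0.364392 = 0.094913
d₂ = d₁ − σ√T = 0.094913 − 0.364392 = -0.269479
e^{−rT} = 0.968252
N(d₁) = 0.537808,  N(d₂) = 0.393781
Call price V = S·N(d₁) − K·e^{−rT}·N(d₂) = 47.144266 − 35.634332 = 11.509934
φ(d₁) = (1/√(2π))·e^{−d₁²/2} = 0.397149
Γ = φ(d₁) / (S·σ·√T) = 0.012433

price = 11.509934
Γ = 0.012433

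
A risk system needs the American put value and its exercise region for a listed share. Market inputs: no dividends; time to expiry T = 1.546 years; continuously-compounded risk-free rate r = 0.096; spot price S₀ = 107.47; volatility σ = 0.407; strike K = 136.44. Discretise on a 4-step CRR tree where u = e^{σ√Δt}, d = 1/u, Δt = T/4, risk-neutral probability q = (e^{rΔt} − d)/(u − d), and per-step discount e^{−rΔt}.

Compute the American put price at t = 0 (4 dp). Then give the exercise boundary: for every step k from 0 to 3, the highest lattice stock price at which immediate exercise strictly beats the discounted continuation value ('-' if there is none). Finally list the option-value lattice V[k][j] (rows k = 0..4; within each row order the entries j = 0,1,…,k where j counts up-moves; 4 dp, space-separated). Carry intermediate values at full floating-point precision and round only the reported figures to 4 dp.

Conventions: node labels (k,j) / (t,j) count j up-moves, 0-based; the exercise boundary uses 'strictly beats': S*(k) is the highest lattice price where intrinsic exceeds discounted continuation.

price = 33.8840
boundary = - 83.4446 64.7902 83.4446
tree:
33.8840
52.9954 18.1009
71.6498 31.6929 6.4323
86.1339 52.9954 13.6508 0.0000
97.3800 71.6498 28.9700 0.0000 0.0000

params: Δt=0.38650 u=1.28792 d=0.77645 q=0.51098 e^(-rΔt)=0.96358
t_4 payoffs: 97.3800 71.6498 28.9700 0.0000 0.0000
t_3: node(3,0) S=50.3061 payoff=86.1339 vs cont=81.1642 → 86.1339 [stop]  node(3,1) S=83.4446 payoff=52.9954 vs cont=48.0257 → 52.9954 [stop]  node(3,2) S=138.4127 payoff=0.0000 vs cont=13.6508 → 13.6508 [wait]  node(3,3) S=229.5904 payoff=0.0000 vs cont=0.0000 → 0.0000 [wait]  ⇒ S*(3)=83.4446
t_2: node(2,0) S=64.7902 payoff=71.6498 vs cont=66.6801 → 71.6498 [stop]  node(2,1) S=107.4700 payoff=28.9700 vs cont=31.6929 → 31.6929 [wait]  node(2,2) S=178.2645 payoff=0.0000 vs cont=6.4323 → 6.4323 [wait]  ⇒ S*(2)=64.7902
t_1: node(1,0) S=83.4446 payoff=52.9954 vs cont=49.3663 → 52.9954 [stop]  node(1,1) S=138.4127 payoff=0.0000 vs cont=18.1009 → 18.1009 [wait]  ⇒ S*(1)=83.4446
t_0: node(0,0) S=107.4700 payoff=28.9700 vs cont=33.8840 → 33.8840 [wait]  ⇒ S*(0)=-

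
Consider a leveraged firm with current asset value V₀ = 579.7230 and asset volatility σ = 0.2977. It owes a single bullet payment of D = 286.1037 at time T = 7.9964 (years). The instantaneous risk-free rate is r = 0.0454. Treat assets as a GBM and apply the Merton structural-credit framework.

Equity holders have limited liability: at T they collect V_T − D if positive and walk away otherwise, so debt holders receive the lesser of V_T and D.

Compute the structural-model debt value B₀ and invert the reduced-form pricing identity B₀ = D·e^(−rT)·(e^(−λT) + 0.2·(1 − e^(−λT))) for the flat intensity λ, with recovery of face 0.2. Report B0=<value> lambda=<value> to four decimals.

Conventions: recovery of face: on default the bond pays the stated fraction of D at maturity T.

Equity is a call on the firm's assets struck at D = 286.1037:
d₁ = [ln(V₀/D) + (r + σ²/2)T] / (σ√T)
   = [ln(579.7230/286.1037) + (0.0454 + 0.5·0.2977²)·7.9964] / (0.2977·√7.9964)
   = [0.706196 + 0.717378] / 0.841833 = 1.691041
d₂ = d₁ − σ√T = 1.691041 − 0.841833 = 0.849207
N(d₁) = 0.954585,  N(d₂) = 0.802117,  e^(−rT) = 0.695561
E₀ = V₀·N(d₁) − D·e^(−rT)·N(d₂)
   = 579.7230·0.954585 − 286.1037·0.695561·0.802117 = 393.771800
B₀ = V₀ − E₀ = 579.7230 − 393.771800 = 185.951200
e^(−λT) = (B₀·e^(rT)/D − 0.2)/(1 − 0.2) = (185.9512·1.437688/286.1037 − 0.2)/0.8 = 0.91802005
λ = −ln(0.91802005)/7.9964 = 0.010697

B0=185.9512 lambda=0.0107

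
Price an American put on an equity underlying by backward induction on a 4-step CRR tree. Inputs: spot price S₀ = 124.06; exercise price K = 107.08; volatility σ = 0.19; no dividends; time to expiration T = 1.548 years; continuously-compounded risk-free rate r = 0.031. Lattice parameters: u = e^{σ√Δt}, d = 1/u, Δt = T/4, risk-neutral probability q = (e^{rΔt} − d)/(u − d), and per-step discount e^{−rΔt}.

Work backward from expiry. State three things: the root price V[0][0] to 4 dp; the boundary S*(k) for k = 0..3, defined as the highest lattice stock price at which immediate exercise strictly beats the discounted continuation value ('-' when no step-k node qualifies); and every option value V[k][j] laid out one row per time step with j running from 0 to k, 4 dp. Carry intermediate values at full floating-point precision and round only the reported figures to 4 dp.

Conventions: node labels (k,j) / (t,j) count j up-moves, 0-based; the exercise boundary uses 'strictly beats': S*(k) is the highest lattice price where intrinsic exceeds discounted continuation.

params: Δt=0.38700 u=1.12547 d=0.88852 q=0.52142 e^(-rΔt)=0.98807
t_4 payoffs: 29.7583 9.1385 0.0000 0.0000 0.0000
t_3: node(3,0) S=87.0230 payoff=20.0570 vs cont=18.7801 → 20.0570 [stop]  node(3,1) S=110.2298 payoff=0.0000 vs cont=4.3214 → 4.3214 [wait]  node(3,2) S=139.6254 payoff=0.0000 vs cont=0.0000 → 0.0000 [wait]  node(3,3) S=176.8600 payoff=0.0000 vs cont=0.0000 → 0.0000 [wait]  ⇒ S*(3)=87.0230
t_2: node(2,0) S=97.9415 payoff=9.1385 vs cont=11.7108 → 11.7108 [wait]  node(2,1) S=124.0600 payoff=0.0000 vs cont=2.0434 → 2.0434 [wait]  node(2,2) S=157.1437 payoff=0.0000 vs cont=0.0000 → 0.0000 [wait]  ⇒ S*(2)=-
t_1: node(1,0) S=110.2298 payoff=0.0000 vs cont=6.5905 → 6.5905 [wait]  node(1,1) S=139.6254 payoff=0.0000 vs cont=0.9663 → 0.9663 [wait]  ⇒ S*(1)=-
t_0: node(0,0) S=124.0600 payoff=0.0000 vs cont=3.6143 → 3.6143 [wait]  ⇒ S*(0)=-

price = 3.6143
boundary = - - - 87.0230
tree:
3.6143
6.5905 0.9663
11.7108 2.0434 0.0000
20.0570 4.3214 0.0000 0.0000
29.7583 9.1385 0.0000 0.0000 0.0000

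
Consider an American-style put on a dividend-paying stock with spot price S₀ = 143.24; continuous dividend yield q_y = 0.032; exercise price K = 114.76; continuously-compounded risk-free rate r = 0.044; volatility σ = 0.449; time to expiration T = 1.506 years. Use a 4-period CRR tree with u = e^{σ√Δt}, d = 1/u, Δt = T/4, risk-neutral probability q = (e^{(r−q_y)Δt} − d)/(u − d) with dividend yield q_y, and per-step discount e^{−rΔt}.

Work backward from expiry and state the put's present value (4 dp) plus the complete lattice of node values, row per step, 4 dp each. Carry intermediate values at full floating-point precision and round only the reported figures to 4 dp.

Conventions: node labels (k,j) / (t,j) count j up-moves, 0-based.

price = 15.7115
tree:
15.7115
24.2785 5.3903
36.3782 9.7806 0.0000
52.0822 17.7467 0.0000 0.0000
67.1757 32.2011 0.0000 0.0000 0.0000

params: Δt=0.37650 u=1.31720 d=0.75919 q=0.43967 e^(-rΔt)=0.98357
t_4 payoffs: 67.1757 32.2011 0.0000 0.0000 0.0000
k=3: node(3,0) S=62.6778 payoff=52.0822 vs cont=50.9473 → 52.0822 [stop]  node(3,1) S=108.7462 payoff=6.0138 vs cont=17.7467 → 17.7467 [wait]  node(3,2) S=188.6750 payoff=0.0000 vs cont=0.0000 → 0.0000 [wait]  node(3,3) S=327.3518 payoff=0.0000 vs cont=0.0000 → 0.0000 [wait]
k=2: node(2,0) S=82.5589 payoff=32.2011 vs cont=36.3782 → 36.3782 [wait]  node(2,1) S=143.2400 payoff=0.0000 vs cont=9.7806 → 9.7806 [wait]  node(2,2) S=248.5218 payoff=0.0000 vs cont=0.0000 → 0.0000 [wait]
k=1: node(1,0) S=108.7462 payoff=6.0138 vs cont=24.2785 → 24.2785 [wait]  node(1,1) S=188.6750 payoff=0.0000 vs cont=5.3903 → 5.3903 [wait]
k=0: node(0,0) S=143.2400 payoff=0.0000 vs cont=15.7115 → 15.7115 [wait]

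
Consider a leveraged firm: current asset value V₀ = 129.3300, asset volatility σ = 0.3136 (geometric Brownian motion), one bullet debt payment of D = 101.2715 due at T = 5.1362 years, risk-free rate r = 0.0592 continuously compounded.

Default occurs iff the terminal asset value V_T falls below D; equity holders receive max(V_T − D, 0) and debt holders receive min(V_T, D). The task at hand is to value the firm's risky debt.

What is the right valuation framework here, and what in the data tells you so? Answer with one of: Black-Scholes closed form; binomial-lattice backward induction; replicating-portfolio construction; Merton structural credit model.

framework: Merton structural credit model

Key observation: the question is about default risk generated by asset-value dynamics against a debt face of 101.2715 — the structural framework prices exactly that.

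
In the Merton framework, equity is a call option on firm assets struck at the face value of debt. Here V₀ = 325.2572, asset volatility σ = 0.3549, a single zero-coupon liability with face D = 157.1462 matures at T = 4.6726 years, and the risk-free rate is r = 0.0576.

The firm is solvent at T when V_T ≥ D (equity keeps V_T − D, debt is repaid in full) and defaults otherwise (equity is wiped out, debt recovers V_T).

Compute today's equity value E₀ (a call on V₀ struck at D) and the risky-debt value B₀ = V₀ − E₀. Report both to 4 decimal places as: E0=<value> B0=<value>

E0=211.7659 B0=113.4913

Work the structural quantities from V₀ = 325.2572 against face 157.1462:
d₁ = [ln(V₀/D) + (r + σ²/2)T] / (σ√T)
   = [ln(325.2572/157.1462) + (0.0576 + 0.5·0.3549²)·4.6726] / (0.3549·√4.6726)
   = [0.727440 + 0.563408] / 0.767159 = 1.682634
d₂ = d₁ − σ√T = 1.682634 − 0.767159 = 0.915475
N(d₁) = 0.953777,  N(d₂) = 0.820029,  e^(−rT) = 0.764035
E₀ = V₀·N(d₁) − D·e^(−rT)·N(d₂)
   = 325.2572·0.953777 − 157.1462·0.764035·0.820029 = 211.765921
B₀ = V₀ − E₀ = 325.2572 − 211.765921 = 113.491279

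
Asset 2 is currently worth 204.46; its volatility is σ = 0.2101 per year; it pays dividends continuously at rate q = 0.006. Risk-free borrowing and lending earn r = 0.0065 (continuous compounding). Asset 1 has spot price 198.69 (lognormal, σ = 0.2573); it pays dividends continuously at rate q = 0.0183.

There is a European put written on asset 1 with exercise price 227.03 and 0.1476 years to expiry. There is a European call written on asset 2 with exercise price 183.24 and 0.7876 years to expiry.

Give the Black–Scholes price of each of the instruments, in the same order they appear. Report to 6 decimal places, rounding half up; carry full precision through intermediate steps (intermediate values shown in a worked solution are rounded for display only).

price(asset 1 put K=227.03) = 29.484498
price(asset 2 call K=183.24) = 27.336291

[asset 1 put K=227.03]
σ√T = 0.2573·√0.1476 = 0.098851
d₁ = (ln(S/K) + (r−q+σ²/2)T) / (σ√T) = (ln(198.69/227.03) + (0.0065−0.0183+0.2573²/2)·0.1476) / 0.098851 = (-0.133336 + 0.003144) / 0.098851 = -1.317049
d₂ = d₁ − σ√T = -1.317049 − 0.098851 = -1.415901
e^{−rT} = 0.999041
e^{−qT} = 0.997303
N(−d₁) = 0.906089,  N(−d₂) = 0.921598
price = K·e^{−rT}·N(−d₂) − S·e^{−qT}·N(−d₁) = 209.029695 − 179.545197 = 29.484498
[asset 2 call K=183.24]
σ√T = 0.2101·√0.7876 = 0.186457
d₁ = (ln(S/K) + (r−q+σ²/2)T) / (σ√T) = (ln(204.46/183.24) + (0.0065−0.006+0.2101²/2)·0.7876) / 0.186457 = (0.109576 + 0.017777) / 0.186457 = 0.683012
d₂ = d₁ − σ√T = 0.683012 − 0.186457 = 0.496555
e^{−rT} = 0.994894
e^{−qT} = 0.995286
N(d₁) = 0.752701,  N(d₂) = 0.690249
price = S·e^{−qT}·N(d₁) − K·e^{−rT}·N(d₂) = 153.171605 − 125.835314 = 27.336291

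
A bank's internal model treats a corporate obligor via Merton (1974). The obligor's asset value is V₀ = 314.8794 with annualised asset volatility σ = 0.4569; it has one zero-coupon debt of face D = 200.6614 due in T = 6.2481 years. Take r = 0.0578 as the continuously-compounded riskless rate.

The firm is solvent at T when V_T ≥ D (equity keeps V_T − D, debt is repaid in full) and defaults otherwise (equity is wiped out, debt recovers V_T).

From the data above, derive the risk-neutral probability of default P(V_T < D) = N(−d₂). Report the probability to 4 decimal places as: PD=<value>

Equity is a call on the firm's assets struck at D = 200.6614:
d₁ = [ln(V₀/D) + (r + σ²/2)T] / (σ√T)
   = [ln(314.8794/200.6614) + (0.0578 + 0.5·0.4569²)·6.2481] / (0.4569·√6.2481)
   = [0.450571 + 1.013309] / 1.142076 = 1.281771
d₂ = d₁ − σ√T = 1.281771 − 1.142076 = 0.139694
risk-neutral PD = N(−d₂) = N(-0.139694) = 0.444451

PD=0.4445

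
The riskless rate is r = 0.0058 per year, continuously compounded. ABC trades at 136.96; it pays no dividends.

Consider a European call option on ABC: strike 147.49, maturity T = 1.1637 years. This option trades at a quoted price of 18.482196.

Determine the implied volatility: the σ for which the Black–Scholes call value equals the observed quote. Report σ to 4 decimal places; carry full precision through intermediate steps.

At σ = 0.3788 the Black–Scholes value reproduces the quote:
σ√T = 0.3788·√1.1637 = 0.408630
d₁ = (ln(S/K) + (r+σ²/2)T) / (σ√T) = (ln(136.96/147.49) + (0.0058+0.3788²/2)·1.1637) / 0.408630 = (-0.074071 + 0.090239) / 0.408630 = 0.039565
d₂ = d₁ − σ√T = 0.039565 − 0.408630 = -0.369066
e^{−rT} = 0.993273
N(d₁) = 0.515780,  N(d₂) = 0.356039
V = S·N(d₁) − K·e^{−rT}·N(d₂) = 70.641216 − 52.159021 = 18.482196 (the observed quote) — the price is monotone increasing in volatility, hence this σ is the only solution

sigma = 0.3788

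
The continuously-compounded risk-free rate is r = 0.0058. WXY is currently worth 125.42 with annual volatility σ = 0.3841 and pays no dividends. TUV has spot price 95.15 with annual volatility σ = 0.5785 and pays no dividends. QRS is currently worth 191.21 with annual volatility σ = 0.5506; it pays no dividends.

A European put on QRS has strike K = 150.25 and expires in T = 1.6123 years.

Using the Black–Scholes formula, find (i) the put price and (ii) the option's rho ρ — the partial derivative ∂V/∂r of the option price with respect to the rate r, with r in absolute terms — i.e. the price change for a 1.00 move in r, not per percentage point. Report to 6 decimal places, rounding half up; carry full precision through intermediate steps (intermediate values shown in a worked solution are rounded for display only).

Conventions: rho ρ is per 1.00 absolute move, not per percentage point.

price = 28.109588
ρ = -119.170823

σ√T = 0.5506·√1.6123 = 0.699132
d₁ = (ln(S/K) + (r+σ²/2)T) / (σ√T) = (ln(191.21/150.25) + (0.0058+0.5506²/2)·1.6123) / 0.699132 = (0.241072 + 0.253744) / 0.699132 = 0.707757
d₂ = d₁ − σ√T = 0.707757 − 0.699132 = 0.008625
e^{−rT} = 0.990692
N(−d₁) = 0.239548,  N(−d₂) = 0.496559
Put price V = K·e^{−rT}·N(−d₂) − S·N(−d₁) = 73.913554 − 45.803966 = 28.109588
ρ = −K·T·e^{−rT}·N(−d₂) = -119.170823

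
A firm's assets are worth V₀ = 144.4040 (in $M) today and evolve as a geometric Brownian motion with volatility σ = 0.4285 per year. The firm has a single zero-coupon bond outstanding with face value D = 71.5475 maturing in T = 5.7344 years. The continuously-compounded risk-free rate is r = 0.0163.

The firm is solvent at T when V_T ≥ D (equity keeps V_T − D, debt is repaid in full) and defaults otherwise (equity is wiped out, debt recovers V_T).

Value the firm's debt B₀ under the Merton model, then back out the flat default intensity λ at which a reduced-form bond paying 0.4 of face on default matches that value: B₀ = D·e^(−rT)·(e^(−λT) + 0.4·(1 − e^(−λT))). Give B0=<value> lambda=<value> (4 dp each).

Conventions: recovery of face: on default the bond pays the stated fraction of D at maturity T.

Work the structural quantities from V₀ = 144.4040 against face 71.5475:
d₁ = [ln(V₀/D) + (r + σ²/2)T] / (σ√T)
   = [ln(144.4040/71.5475) + (0.0163 + 0.5·0.4285²)·5.7344] / (0.4285·√5.7344)
   = [0.702253 + 0.619924] / 1.026112 = 1.288531
d₂ = d₁ − σ√T = 1.288531 − 1.026112 = 0.262419
N(d₁) = 0.901219,  N(d₂) = 0.603501,  e^(−rT) = 0.910765
E₀ = V₀·N(d₁) − D·e^(−rT)·N(d₂)
   = 144.4040·0.901219 − 71.5475·0.910765·0.603501 = 90.813807
B₀ = V₀ − E₀ = 144.4040 − 90.813807 = 53.590193
e^(−λT) = (B₀·e^(rT)/D − 0.4)/(1 − 0.4) = (53.5902·1.097978/71.5475 − 0.4)/0.6 = 0.70400515
λ = −ln(0.70400515)/5.7344 = 0.061204

B0=53.5902 lambda=0.0612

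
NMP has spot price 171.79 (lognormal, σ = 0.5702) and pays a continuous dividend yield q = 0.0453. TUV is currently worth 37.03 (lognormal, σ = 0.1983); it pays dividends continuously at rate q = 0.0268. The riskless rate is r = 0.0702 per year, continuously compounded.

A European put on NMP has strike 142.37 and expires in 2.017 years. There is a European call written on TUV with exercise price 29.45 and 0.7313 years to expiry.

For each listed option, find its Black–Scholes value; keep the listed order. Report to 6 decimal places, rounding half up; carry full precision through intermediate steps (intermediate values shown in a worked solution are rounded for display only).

[NMP put K=142.37]
σ√T = 0.5702·√2.017 = 0.809804
d₁ = (ln(S/K) + (r−q+σ²/2)T) / (σ√T) = (ln(171.79/142.37) + (0.0702−0.0453+0.5702²/2)·2.017) / 0.809804 = (0.187843 + 0.378115) / 0.809804 = 0.698883
d₂ = d₁ − σ√T = 0.698883 − 0.809804 = -0.110922
e^{−rT} = 0.867974
e^{−qT} = 0.912680
N(−d₁) = 0.242313,  N(−d₂) = 0.544161
price = K·e^{−rT}·N(−d₂) − S·e^{−qT}·N(−d₁) = 67.243834 − 37.992021 = 29.251813
[TUV call K=29.45]
σ√T = 0.1983·√0.7313 = 0.169578
d₁ = (ln(S/K) + (r−q+σ²/2)T) / (σ√T) = (ln(37.03/29.45) + (0.0702−0.0268+0.1983²/2)·0.7313) / 0.169578 = (0.229034 + 0.046117) / 0.169578 = 1.622561
d₂ = d₁ − σ√T = 1.622561 − 0.169578 = 1.452983
e^{−rT} = 0.949958
e^{−qT} = 0.980592
N(d₁) = 0.947658,  N(d₂) = 0.926886
price = S·e^{−qT}·N(d₁) − K·e^{−rT}·N(d₂) = 34.410727 − 25.930806 = 8.479922

price(NMP put K=142.37) = 29.251813
price(TUV call K=29.45) = 8.479922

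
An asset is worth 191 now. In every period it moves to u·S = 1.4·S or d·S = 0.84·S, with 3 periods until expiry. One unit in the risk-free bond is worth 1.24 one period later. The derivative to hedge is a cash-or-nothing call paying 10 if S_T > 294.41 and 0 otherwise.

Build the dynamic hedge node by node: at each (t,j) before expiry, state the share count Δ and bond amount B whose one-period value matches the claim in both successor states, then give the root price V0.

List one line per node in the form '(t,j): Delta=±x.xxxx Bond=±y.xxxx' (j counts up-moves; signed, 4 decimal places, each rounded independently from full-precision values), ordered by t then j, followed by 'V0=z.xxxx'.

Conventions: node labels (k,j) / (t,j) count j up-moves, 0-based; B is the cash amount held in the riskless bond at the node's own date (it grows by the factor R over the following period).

(0,0): Delta=0.0248 Bond=-0.5352
(1,0): Delta=0.0641 Bond=-6.9682
(1,1): Delta=0.0154 Bond=1.8582
(2,0): Delta=0.0000 Bond=0.0000
(2,1): Delta=0.0795 Bond=-12.0968
(2,2): Delta=0.0000 Bond=8.0645
V0=4.2051

No-arbitrage ⇒ martingale measure with p* = (R−d)/(u−d) = 0.7143.
At maturity the claim pays: V(3,0)=0.0000, V(3,1)=0.0000, V(3,2)=10.0000, V(3,3)=10.0000
(2,0): S=134.7696. Δ = (V_up−V_dn)/(S_up−S_dn) = (0.0000−0.0000)/(188.6774−113.2065) = 0.0000. V = [p*·0.0000 + (1−p*)·0.0000]/1.24 = 0.0000. B = V − Δ·S = 0.0000.
(2,1): S=224.6160. Δ = (V_up−V_dn)/(S_up−S_dn) = (10.0000−0.0000)/(314.4624−188.6774) = 0.0795. V = [p*·10.0000 + (1−p*)·0.0000]/1.24 = 5.7604. B = V − Δ·S = -12.0968.
(2,2): S=374.3600. Δ = (V_up−V_dn)/(S_up−S_dn) = (10.0000−10.0000)/(524.1040−314.4624) = 0.0000. V = [p*·10.0000 + (1−p*)·10.0000]/1.24 = 8.0645. B = V − Δ·S = 8.0645.
(1,0): S=160.4400. Δ = (V_up−V_dn)/(S_up−S_dn) = (5.7604−0.0000)/(224.6160−134.7696) = 0.0641. V = [p*·5.7604 + (1−p*)·0.0000]/1.24 = 3.3182. B = V − Δ·S = -6.9682.
(1,1): S=267.4000. Δ = (V_up−V_dn)/(S_up−S_dn) = (8.0645−5.7604)/(374.3600−224.6160) = 0.0154. V = [p*·8.0645 + (1−p*)·5.7604]/1.24 = 5.9727. B = V − Δ·S = 1.8582.
(0,0): S=191.0000. Δ = (V_up−V_dn)/(S_up−S_dn) = (5.9727−3.3182)/(267.4000−160.4400) = 0.0248. V = [p*·5.9727 + (1−p*)·3.3182]/1.24 = 4.2051. B = V − Δ·S = -0.5352.
Check: Δ(0,0)·S0 + B(0,0) = 4.2051 = V0.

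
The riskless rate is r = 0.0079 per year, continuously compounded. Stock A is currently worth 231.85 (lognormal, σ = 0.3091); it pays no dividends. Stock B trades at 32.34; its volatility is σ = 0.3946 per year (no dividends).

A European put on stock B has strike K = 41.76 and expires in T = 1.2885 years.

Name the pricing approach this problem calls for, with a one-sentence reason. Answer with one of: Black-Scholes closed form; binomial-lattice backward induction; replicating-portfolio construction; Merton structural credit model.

Key observation: the instrument is a plain European put (strike 41.76) on a lognormal asset; the exact continuous-time formula applies directly.

framework: Black-Scholes closed form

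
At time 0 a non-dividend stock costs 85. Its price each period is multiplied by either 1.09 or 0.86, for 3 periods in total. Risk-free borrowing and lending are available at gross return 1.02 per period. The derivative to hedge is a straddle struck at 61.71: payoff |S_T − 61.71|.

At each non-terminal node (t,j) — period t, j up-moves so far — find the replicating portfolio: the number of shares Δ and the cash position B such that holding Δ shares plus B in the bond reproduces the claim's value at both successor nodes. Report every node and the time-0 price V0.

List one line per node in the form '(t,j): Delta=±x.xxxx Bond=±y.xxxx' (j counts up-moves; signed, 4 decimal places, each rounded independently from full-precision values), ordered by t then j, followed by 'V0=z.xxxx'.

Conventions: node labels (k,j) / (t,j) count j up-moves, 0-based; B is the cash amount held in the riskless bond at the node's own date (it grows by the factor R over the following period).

(0,0): Delta=0.9304 Bond=-51.8257
(1,0): Delta=0.7286 Bond=-38.1160
(1,1): Delta=1.0000 Bond=-59.3137
(2,0): Delta=-0.0575 Bond=10.5427
(2,1): Delta=1.0000 Bond=-60.5000
(2,2): Delta=1.0000 Bond=-60.5000
V0=27.2555

Since d<R<u, set p* = (R−d)/(u−d) = 0.6957; price each node as the discounted p*-expectation of its children.
Terminal payoffs: V(3,0)=7.6452, V(3,1)=6.8139, V(3,2)=25.1401, V(3,3)=48.3675
  t=2,j=0: stock 62.8660 → up 68.5239 (V=6.8139), down 54.0648 (V=7.6452). Price 6.9284; hedge Δ=-0.0575, bond B=10.5427.
  t=2,j=1: stock 79.6790 → up 86.8501 (V=25.1401), down 68.5239 (V=6.8139). Price 19.1790; hedge Δ=1.0000, bond B=-60.5000.
  t=2,j=2: stock 100.9885 → up 110.0775 (V=48.3675), down 86.8501 (V=25.1401). Price 40.4885; hedge Δ=1.0000, bond B=-60.5000.
  t=1,j=0: stock 73.1000 → up 79.6790 (V=19.1790), down 62.8660 (V=6.9284). Price 15.1476; hedge Δ=0.7286, bond B=-38.1160.
  t=1,j=1: stock 92.6500 → up 100.9885 (V=40.4885), down 79.6790 (V=19.1790). Price 33.3363; hedge Δ=1.0000, bond B=-59.3137.
  t=0,j=0: stock 85.0000 → up 92.6500 (V=33.3363), down 73.1000 (V=15.1476). Price 27.2555; hedge Δ=0.9304, bond B=-51.8257.
Verification: the root portfolio costs Δ(0,0)·S0 + B(0,0) = 27.2555, matching V0.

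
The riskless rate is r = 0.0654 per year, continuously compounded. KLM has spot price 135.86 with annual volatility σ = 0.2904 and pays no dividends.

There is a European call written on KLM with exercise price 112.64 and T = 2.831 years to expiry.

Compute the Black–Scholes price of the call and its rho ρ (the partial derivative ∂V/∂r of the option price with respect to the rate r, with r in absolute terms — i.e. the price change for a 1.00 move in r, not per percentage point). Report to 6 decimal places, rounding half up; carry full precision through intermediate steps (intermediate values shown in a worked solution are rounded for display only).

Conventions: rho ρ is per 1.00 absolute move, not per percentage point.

σ√T = 0.2904·√2.831 = 0.488615
d₁ = (ln(S/K) + (r+σ²/2)T) / (σ√T) = (ln(135.86/112.64) + (0.0654+0.2904²/2)·2.831) / 0.488615 = (0.187428 + 0.304520) / 0.488615 = 1.006821
d₂ = d₁ − σ√T = 1.006821 − 0.488615 = 0.518206
e^{−rT} = 0.830982
N(d₁) = 0.842990,  N(d₂) = 0.697843
Call price V = S·N(d₁) − K·e^{−rT}·N(d₂) = 114.528571 − 65.319341 = 49.209231
ρ = K·T·e^{−rT}·N(d₂) = 184.919053

price = 49.209231
ρ = 184.919053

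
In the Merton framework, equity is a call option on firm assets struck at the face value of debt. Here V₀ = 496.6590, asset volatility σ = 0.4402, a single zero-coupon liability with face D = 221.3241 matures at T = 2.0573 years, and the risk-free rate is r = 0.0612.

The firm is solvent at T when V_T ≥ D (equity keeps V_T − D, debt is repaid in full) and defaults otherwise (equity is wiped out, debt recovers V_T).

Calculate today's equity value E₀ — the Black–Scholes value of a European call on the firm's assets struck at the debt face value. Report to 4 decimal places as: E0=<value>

Equity is a call on the firm's assets struck at D = 221.3241:
d₁ = [ln(V₀/D) + (r + σ²/2)T] / (σ√T)
   = [ln(496.6590/221.3241) + (0.0612 + 0.5·0.4402²)·2.0573] / (0.4402·√2.0573)
   = [0.808276 + 0.325234] / 0.631392 = 1.795257
d₂ = d₁ − σ√T = 1.795257 − 0.631392 = 1.163865
N(d₁) = 0.963694,  N(d₂) = 0.877761,  e^(−rT) = 0.881697
E₀ = V₀·N(d₁) − D·e^(−rT)·N(d₂)
   = 496.6590·0.963694 − 221.3241·0.881697·0.877761 = 307.340177

E0=307.3402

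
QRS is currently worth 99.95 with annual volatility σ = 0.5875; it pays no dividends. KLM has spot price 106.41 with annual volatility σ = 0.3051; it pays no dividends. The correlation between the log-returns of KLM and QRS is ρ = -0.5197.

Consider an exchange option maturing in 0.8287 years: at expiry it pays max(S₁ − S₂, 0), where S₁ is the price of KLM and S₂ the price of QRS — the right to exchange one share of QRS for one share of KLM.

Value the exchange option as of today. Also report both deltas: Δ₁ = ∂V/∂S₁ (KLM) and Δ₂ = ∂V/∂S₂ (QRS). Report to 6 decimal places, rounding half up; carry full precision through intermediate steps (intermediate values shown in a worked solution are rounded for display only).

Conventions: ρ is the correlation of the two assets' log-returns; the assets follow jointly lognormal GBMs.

σ_eff = √(σ₁² + σ₂² − 2ρσ₁σ₂) = √(0.3051² + 0.5875² − 2·-0.5197·0.3051·0.5875) = 0.790285
d₁ = (ln(S₁/S₂) + (q₂ − q₁ + σ_eff²/2)T) / (σ_eff√T) = (ln(106.41/99.95) + (0.0 − 0.0 + 0.312275)·0.8287) / 0.719420 = 0.446766
d₂ = d₁ − σ_eff√T = 0.446766 − 0.719420 = -0.272655
N(d₁) = 0.672478,  N(d₂) = 0.392559
V = S₁·e^{−q₁T}·N(d₁) − S₂·e^{−q₂T}·N(d₂) = 71.558366 − 39.236312 = 32.322054
Key observation: no risk-free rate is needed — with the second asset as numeraire the exchange option is a call on the ratio S₁/S₂, and r cancels out of the value.
Δ₁ = e^{−q₁T}·N(d₁) = 0.672478;  Δ₂ = −e^{−q₂T}·N(d₂) = -0.392559

exchange price = 32.322054
Δ1 = 0.672478
Δ2 = -0.392559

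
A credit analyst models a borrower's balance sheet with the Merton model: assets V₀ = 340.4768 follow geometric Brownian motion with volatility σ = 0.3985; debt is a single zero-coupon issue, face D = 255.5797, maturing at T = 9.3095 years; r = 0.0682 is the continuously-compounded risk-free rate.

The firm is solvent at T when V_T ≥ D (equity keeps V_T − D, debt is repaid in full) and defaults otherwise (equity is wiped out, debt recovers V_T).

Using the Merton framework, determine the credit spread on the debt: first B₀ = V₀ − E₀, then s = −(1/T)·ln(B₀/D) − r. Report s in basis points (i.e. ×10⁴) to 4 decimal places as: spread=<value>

With assets at 340.4768 and a single debt payment of 255.5797 at 9.3095 years:
d₁ = [ln(V₀/D) + (r + σ²/2)T] / (σ√T)
   = [ln(340.4768/255.5797) + (0.0682 + 0.5·0.3985²)·9.3095] / (0.3985·√9.3095)
   = [0.286813 + 1.374093] / 1.215882 = 1.366008
d₂ = d₁ − σ√T = 1.366008 − 1.215882 = 0.150126
N(d₁) = 0.914032,  N(d₂) = 0.559667,  e^(−rT) = 0.529984
E₀ = V₀·N(d₁) − D·e^(−rT)·N(d₂)
   = 340.4768·0.914032 − 255.5797·0.529984·0.559667 = 235.397869
B₀ = V₀ − E₀ = 340.4768 − 235.397869 = 105.078931
spread = −(1/T)·ln(B₀/D) − r = −(1/9.3095)·ln(105.078931/255.5797) − 0.0682 = 0.02727478
in basis points: 0.02727478 × 10⁴ = 272.7478 bp

spread=272.7478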